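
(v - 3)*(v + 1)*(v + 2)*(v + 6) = v^4 + 6*v^3 - 7*v^2 - 48*v - 36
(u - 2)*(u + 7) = u^2 + 5*u - 14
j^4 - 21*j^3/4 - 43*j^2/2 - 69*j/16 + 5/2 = (j - 8)*(j - 1/4)*(j + 1/2)*(j + 5/2)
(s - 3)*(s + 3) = s^2 - 9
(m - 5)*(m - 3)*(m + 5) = m^3 - 3*m^2 - 25*m + 75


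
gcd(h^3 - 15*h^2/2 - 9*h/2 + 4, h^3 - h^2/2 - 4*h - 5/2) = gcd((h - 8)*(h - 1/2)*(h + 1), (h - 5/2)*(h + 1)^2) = h + 1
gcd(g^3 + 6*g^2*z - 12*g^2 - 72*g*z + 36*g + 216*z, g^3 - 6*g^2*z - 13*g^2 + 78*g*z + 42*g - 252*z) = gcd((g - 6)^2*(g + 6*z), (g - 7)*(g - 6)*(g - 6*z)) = g - 6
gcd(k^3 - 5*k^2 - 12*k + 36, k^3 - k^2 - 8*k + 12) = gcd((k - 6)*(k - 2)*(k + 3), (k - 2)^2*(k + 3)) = k^2 + k - 6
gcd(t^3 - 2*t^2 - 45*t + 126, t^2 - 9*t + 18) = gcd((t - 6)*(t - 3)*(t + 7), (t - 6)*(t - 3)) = t^2 - 9*t + 18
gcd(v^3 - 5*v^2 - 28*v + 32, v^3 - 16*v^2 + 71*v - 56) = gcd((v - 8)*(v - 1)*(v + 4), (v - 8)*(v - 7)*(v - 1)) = v^2 - 9*v + 8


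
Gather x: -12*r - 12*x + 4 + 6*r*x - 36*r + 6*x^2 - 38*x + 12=-48*r + 6*x^2 + x*(6*r - 50) + 16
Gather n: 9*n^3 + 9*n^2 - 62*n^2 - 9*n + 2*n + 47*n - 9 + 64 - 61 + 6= 9*n^3 - 53*n^2 + 40*n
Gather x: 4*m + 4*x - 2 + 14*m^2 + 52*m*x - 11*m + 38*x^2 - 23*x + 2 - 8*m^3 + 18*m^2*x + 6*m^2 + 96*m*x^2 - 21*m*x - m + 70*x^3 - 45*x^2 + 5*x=-8*m^3 + 20*m^2 - 8*m + 70*x^3 + x^2*(96*m - 7) + x*(18*m^2 + 31*m - 14)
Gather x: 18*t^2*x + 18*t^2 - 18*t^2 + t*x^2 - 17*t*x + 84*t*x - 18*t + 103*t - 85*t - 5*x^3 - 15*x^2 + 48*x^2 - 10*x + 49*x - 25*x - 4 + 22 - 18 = -5*x^3 + x^2*(t + 33) + x*(18*t^2 + 67*t + 14)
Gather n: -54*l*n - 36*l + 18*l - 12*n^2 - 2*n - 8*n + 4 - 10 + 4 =-18*l - 12*n^2 + n*(-54*l - 10) - 2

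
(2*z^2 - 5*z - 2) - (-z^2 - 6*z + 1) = 3*z^2 + z - 3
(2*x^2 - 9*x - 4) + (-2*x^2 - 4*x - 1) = -13*x - 5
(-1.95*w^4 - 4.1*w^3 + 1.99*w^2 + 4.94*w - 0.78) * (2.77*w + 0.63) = -5.4015*w^5 - 12.5855*w^4 + 2.9293*w^3 + 14.9375*w^2 + 0.9516*w - 0.4914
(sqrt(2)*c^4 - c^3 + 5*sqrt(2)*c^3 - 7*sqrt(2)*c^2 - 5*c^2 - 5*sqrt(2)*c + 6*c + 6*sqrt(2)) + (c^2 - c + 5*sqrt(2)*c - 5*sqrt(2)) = sqrt(2)*c^4 - c^3 + 5*sqrt(2)*c^3 - 7*sqrt(2)*c^2 - 4*c^2 + 5*c + sqrt(2)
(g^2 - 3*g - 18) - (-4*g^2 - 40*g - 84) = 5*g^2 + 37*g + 66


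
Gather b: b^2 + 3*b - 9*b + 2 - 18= b^2 - 6*b - 16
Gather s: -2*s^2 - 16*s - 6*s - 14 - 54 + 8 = -2*s^2 - 22*s - 60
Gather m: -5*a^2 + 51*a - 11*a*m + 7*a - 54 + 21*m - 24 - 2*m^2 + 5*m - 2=-5*a^2 + 58*a - 2*m^2 + m*(26 - 11*a) - 80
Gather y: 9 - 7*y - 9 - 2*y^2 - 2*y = -2*y^2 - 9*y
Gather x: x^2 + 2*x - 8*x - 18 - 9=x^2 - 6*x - 27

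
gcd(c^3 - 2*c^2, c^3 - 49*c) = c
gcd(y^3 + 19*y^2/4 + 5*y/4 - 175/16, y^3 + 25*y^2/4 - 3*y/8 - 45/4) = y - 5/4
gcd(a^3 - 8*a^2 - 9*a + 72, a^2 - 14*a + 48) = a - 8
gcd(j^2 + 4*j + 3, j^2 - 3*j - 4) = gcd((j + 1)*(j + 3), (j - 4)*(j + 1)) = j + 1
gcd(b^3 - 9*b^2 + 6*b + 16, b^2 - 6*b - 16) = b - 8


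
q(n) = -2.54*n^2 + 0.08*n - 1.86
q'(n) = 0.08 - 5.08*n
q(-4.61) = -56.21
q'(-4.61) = 23.50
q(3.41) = -31.12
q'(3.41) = -17.24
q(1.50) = -7.46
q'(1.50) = -7.54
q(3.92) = -40.58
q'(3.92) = -19.83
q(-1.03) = -4.64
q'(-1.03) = 5.31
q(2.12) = -13.11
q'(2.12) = -10.69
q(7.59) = -147.58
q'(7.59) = -38.48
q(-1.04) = -4.69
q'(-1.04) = 5.36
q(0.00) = -1.86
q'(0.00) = 0.08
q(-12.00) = -368.58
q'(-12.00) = 61.04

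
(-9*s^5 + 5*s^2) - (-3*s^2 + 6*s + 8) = -9*s^5 + 8*s^2 - 6*s - 8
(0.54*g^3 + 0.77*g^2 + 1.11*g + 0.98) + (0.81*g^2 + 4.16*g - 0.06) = 0.54*g^3 + 1.58*g^2 + 5.27*g + 0.92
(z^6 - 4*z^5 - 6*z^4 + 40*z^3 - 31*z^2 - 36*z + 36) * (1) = z^6 - 4*z^5 - 6*z^4 + 40*z^3 - 31*z^2 - 36*z + 36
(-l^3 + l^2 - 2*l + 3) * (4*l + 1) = -4*l^4 + 3*l^3 - 7*l^2 + 10*l + 3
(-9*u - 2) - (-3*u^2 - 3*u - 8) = 3*u^2 - 6*u + 6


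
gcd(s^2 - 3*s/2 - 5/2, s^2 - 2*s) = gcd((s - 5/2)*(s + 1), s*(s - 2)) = 1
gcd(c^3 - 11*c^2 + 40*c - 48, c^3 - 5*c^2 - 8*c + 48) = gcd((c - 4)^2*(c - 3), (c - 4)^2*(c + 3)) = c^2 - 8*c + 16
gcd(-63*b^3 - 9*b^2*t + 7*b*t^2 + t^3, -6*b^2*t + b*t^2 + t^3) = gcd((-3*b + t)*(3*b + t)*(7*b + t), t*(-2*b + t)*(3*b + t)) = 3*b + t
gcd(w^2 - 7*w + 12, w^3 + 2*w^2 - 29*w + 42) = w - 3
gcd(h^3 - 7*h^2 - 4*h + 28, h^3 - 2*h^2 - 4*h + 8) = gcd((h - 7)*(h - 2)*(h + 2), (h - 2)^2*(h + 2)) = h^2 - 4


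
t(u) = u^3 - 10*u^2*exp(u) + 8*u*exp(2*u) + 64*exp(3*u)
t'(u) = -10*u^2*exp(u) + 3*u^2 + 16*u*exp(2*u) - 20*u*exp(u) + 192*exp(3*u) + 8*exp(2*u)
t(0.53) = 321.45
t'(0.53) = 967.15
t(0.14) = 98.66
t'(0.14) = 302.38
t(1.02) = 1399.93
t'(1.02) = 4199.62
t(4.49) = 45570389.82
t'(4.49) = 136517130.93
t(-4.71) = -106.49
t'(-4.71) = 65.40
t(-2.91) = -29.31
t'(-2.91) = 23.88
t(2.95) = 453338.76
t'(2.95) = 1356468.91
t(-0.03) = 58.26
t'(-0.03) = 183.13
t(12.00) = 275921361736731787.86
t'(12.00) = 827761754597115834.72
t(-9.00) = -729.10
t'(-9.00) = 242.92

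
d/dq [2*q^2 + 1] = 4*q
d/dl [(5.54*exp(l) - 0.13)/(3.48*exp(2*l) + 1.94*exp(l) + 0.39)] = (-19.2792*exp(2*l) + 0.9048*exp(l) + 2.4128)*exp(l)/(12.1104*exp(4*l) + 13.5024*exp(3*l) + 6.478*exp(2*l) + 1.5132*exp(l) + 0.1521)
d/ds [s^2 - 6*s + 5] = 2*s - 6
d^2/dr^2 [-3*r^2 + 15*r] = -6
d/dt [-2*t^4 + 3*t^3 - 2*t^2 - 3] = t*(-8*t^2 + 9*t - 4)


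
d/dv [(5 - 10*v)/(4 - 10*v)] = 5/(2*(5*v - 2)^2)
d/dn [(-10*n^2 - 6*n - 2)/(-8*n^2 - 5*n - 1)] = 2*(n^2 - 6*n - 2)/(64*n^4 + 80*n^3 + 41*n^2 + 10*n + 1)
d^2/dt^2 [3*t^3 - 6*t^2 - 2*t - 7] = 18*t - 12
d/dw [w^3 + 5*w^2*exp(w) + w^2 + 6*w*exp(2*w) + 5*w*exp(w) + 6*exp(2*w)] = 5*w^2*exp(w) + 3*w^2 + 12*w*exp(2*w) + 15*w*exp(w) + 2*w + 18*exp(2*w) + 5*exp(w)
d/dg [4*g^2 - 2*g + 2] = 8*g - 2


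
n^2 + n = n*(n + 1)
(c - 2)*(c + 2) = c^2 - 4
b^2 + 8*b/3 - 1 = (b - 1/3)*(b + 3)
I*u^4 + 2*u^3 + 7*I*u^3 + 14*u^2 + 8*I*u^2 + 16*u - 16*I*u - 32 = (u + 4)^2*(u - 2*I)*(I*u - I)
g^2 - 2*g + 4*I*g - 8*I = (g - 2)*(g + 4*I)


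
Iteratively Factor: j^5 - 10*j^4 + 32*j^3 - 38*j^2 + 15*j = (j - 1)*(j^4 - 9*j^3 + 23*j^2 - 15*j) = j*(j - 1)*(j^3 - 9*j^2 + 23*j - 15) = j*(j - 1)^2*(j^2 - 8*j + 15) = j*(j - 5)*(j - 1)^2*(j - 3)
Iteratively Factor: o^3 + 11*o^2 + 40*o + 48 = (o + 3)*(o^2 + 8*o + 16) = (o + 3)*(o + 4)*(o + 4)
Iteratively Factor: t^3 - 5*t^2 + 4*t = (t - 1)*(t^2 - 4*t) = (t - 4)*(t - 1)*(t)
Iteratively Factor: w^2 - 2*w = (w)*(w - 2)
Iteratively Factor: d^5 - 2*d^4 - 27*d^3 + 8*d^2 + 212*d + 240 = (d - 4)*(d^4 + 2*d^3 - 19*d^2 - 68*d - 60) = (d - 5)*(d - 4)*(d^3 + 7*d^2 + 16*d + 12) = (d - 5)*(d - 4)*(d + 3)*(d^2 + 4*d + 4) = (d - 5)*(d - 4)*(d + 2)*(d + 3)*(d + 2)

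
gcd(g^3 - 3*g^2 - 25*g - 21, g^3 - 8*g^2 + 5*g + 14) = g^2 - 6*g - 7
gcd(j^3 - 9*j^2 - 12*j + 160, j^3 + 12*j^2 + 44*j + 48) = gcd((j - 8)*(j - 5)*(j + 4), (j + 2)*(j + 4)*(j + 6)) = j + 4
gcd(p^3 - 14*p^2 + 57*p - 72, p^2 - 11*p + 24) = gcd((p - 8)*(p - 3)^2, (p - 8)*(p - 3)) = p^2 - 11*p + 24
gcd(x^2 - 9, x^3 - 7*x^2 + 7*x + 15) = x - 3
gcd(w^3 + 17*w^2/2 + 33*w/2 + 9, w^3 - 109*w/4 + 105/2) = w + 6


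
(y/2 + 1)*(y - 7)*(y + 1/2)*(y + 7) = y^4/2 + 5*y^3/4 - 24*y^2 - 245*y/4 - 49/2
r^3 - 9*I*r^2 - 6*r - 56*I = (r - 7*I)*(r - 4*I)*(r + 2*I)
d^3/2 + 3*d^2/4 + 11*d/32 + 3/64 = (d/2 + 1/4)*(d + 1/4)*(d + 3/4)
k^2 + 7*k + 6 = (k + 1)*(k + 6)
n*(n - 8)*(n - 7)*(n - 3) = n^4 - 18*n^3 + 101*n^2 - 168*n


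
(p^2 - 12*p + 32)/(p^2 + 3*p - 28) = (p - 8)/(p + 7)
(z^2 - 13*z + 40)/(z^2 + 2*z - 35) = (z - 8)/(z + 7)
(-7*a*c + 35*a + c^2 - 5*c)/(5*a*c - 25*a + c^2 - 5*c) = (-7*a + c)/(5*a + c)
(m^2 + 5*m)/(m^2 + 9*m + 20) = m/(m + 4)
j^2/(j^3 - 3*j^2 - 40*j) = j/(j^2 - 3*j - 40)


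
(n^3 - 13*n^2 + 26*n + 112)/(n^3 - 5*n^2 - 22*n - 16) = (n - 7)/(n + 1)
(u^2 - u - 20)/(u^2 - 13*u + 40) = (u + 4)/(u - 8)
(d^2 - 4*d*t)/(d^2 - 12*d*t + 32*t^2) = d/(d - 8*t)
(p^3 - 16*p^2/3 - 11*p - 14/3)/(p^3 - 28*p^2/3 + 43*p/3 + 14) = (p + 1)/(p - 3)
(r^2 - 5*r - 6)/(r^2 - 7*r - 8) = (r - 6)/(r - 8)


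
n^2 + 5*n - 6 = (n - 1)*(n + 6)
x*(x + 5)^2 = x^3 + 10*x^2 + 25*x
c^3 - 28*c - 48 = (c - 6)*(c + 2)*(c + 4)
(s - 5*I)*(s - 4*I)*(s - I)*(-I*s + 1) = -I*s^4 - 9*s^3 + 19*I*s^2 - 9*s + 20*I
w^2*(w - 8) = w^3 - 8*w^2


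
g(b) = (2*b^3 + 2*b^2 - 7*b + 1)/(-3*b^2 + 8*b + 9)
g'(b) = (6*b - 8)*(2*b^3 + 2*b^2 - 7*b + 1)/(-3*b^2 + 8*b + 9)^2 + (6*b^2 + 4*b - 7)/(-3*b^2 + 8*b + 9) = (-6*b^4 + 32*b^3 + 49*b^2 + 42*b - 71)/(9*b^4 - 48*b^3 + 10*b^2 + 144*b + 81)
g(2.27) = 1.61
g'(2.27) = 3.59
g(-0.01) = 0.12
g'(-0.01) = -0.90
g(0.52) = -0.15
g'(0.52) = -0.21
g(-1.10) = -2.47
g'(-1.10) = -9.29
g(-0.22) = 0.37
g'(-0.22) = -1.55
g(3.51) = 731.47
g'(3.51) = 80484.51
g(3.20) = 16.65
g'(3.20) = 65.40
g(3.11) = 12.08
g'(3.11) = 39.52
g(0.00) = 0.11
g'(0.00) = -0.88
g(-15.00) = 7.88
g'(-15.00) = -0.65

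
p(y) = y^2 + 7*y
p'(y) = 2*y + 7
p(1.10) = 8.91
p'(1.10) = 9.20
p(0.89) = 7.02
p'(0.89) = 8.78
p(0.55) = 4.15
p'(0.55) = 8.10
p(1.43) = 12.05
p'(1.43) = 9.86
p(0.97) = 7.73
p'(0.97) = 8.94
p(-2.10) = -10.29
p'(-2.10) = 2.80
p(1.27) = 10.50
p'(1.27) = 9.54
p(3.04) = 30.52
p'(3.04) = 13.08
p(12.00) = 228.00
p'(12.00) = 31.00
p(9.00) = 144.00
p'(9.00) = 25.00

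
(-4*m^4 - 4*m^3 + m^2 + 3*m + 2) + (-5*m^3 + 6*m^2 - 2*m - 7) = -4*m^4 - 9*m^3 + 7*m^2 + m - 5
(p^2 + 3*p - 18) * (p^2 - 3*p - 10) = p^4 - 37*p^2 + 24*p + 180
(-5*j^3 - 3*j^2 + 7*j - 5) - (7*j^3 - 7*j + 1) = -12*j^3 - 3*j^2 + 14*j - 6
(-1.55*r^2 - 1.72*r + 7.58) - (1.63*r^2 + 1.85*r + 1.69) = -3.18*r^2 - 3.57*r + 5.89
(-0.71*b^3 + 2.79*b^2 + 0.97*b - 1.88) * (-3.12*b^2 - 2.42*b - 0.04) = 2.2152*b^5 - 6.9866*b^4 - 9.7498*b^3 + 3.4066*b^2 + 4.5108*b + 0.0752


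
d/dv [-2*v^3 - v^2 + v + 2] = -6*v^2 - 2*v + 1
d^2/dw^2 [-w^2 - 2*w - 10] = -2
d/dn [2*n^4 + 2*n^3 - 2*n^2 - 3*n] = 8*n^3 + 6*n^2 - 4*n - 3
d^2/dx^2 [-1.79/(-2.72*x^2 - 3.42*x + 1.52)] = (-26.486272*x^2 - 33.302592*x + 1.79*(5.44*x + 3.42)*(10.88*x + 6.84) + 14.801152)/(2.72*x^2 + 3.42*x - 1.52)^3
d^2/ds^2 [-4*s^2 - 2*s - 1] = -8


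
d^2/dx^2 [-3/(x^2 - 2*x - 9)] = 6*(-x^2 + 2*x + 4*(x - 1)^2 + 9)/(-x^2 + 2*x + 9)^3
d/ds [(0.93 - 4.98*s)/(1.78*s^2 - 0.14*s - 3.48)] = (8.8644*s^2 - 3.3108*s + 17.4606)/(3.1684*s^4 - 0.4984*s^3 - 12.3692*s^2 + 0.9744*s + 12.1104)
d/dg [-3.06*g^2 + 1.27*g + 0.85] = 1.27 - 6.12*g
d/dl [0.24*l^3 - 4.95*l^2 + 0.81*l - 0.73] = 0.72*l^2 - 9.9*l + 0.81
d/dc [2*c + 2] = 2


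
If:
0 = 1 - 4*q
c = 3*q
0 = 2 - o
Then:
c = 3/4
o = 2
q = 1/4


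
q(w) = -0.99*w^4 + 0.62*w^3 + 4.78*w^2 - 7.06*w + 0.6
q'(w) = -3.96*w^3 + 1.86*w^2 + 9.56*w - 7.06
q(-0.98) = 10.61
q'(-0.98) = -10.92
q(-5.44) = -786.37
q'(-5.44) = 633.49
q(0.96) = -2.06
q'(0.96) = 0.33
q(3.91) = -148.25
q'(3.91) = -177.96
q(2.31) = -10.75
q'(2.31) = -23.86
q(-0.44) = 4.54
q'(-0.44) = -10.57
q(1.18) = -1.98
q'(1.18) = 0.30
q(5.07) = -485.66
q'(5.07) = -426.86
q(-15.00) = -51029.25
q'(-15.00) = 13633.04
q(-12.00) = -20826.36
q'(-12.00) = 6988.94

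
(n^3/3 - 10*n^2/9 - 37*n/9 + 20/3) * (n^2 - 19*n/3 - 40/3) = n^5/3 - 29*n^4/9 - 41*n^3/27 + 1283*n^2/27 + 340*n/27 - 800/9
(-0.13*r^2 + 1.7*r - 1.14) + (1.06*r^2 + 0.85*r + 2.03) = 0.93*r^2 + 2.55*r + 0.89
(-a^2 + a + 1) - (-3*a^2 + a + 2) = 2*a^2 - 1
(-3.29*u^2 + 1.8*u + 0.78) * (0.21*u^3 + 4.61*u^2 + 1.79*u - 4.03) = -0.6909*u^5 - 14.7889*u^4 + 2.5727*u^3 + 20.0765*u^2 - 5.8578*u - 3.1434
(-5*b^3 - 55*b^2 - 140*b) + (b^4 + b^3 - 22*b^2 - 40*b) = b^4 - 4*b^3 - 77*b^2 - 180*b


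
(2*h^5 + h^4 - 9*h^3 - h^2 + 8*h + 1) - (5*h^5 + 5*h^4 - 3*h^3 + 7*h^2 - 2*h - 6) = -3*h^5 - 4*h^4 - 6*h^3 - 8*h^2 + 10*h + 7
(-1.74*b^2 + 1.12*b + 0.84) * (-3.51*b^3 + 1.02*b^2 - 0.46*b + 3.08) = 6.1074*b^5 - 5.706*b^4 - 1.0056*b^3 - 5.0176*b^2 + 3.0632*b + 2.5872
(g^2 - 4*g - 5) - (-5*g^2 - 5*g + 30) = 6*g^2 + g - 35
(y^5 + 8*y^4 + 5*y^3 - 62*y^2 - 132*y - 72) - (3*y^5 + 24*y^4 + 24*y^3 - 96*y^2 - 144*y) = -2*y^5 - 16*y^4 - 19*y^3 + 34*y^2 + 12*y - 72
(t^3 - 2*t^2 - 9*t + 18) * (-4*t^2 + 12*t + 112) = -4*t^5 + 20*t^4 + 124*t^3 - 404*t^2 - 792*t + 2016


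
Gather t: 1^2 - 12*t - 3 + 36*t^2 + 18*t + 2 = 36*t^2 + 6*t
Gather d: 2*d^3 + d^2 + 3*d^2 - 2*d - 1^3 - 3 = 2*d^3 + 4*d^2 - 2*d - 4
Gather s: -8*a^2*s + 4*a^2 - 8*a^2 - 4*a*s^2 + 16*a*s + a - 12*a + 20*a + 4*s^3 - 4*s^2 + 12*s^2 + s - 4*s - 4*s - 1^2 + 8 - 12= -4*a^2 + 9*a + 4*s^3 + s^2*(8 - 4*a) + s*(-8*a^2 + 16*a - 7) - 5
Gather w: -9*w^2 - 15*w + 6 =-9*w^2 - 15*w + 6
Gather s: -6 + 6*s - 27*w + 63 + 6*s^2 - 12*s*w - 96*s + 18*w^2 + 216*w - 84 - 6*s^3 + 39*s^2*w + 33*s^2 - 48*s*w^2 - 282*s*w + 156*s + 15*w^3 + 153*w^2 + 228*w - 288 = -6*s^3 + s^2*(39*w + 39) + s*(-48*w^2 - 294*w + 66) + 15*w^3 + 171*w^2 + 417*w - 315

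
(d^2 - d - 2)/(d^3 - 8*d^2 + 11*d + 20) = (d - 2)/(d^2 - 9*d + 20)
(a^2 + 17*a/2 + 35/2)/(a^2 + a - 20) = (a + 7/2)/(a - 4)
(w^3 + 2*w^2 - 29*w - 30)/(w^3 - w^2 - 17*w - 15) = (w + 6)/(w + 3)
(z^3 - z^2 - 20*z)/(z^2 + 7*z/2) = 2*(z^2 - z - 20)/(2*z + 7)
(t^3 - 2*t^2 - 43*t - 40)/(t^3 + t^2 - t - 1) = (t^2 - 3*t - 40)/(t^2 - 1)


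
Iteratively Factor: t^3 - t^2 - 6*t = (t - 3)*(t^2 + 2*t) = t*(t - 3)*(t + 2)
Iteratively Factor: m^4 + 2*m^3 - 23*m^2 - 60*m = (m + 4)*(m^3 - 2*m^2 - 15*m) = m*(m + 4)*(m^2 - 2*m - 15) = m*(m + 3)*(m + 4)*(m - 5)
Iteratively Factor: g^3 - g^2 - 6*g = (g)*(g^2 - g - 6) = g*(g - 3)*(g + 2)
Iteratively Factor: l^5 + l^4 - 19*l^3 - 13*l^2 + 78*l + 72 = (l - 3)*(l^4 + 4*l^3 - 7*l^2 - 34*l - 24) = (l - 3)*(l + 2)*(l^3 + 2*l^2 - 11*l - 12) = (l - 3)*(l + 1)*(l + 2)*(l^2 + l - 12) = (l - 3)^2*(l + 1)*(l + 2)*(l + 4)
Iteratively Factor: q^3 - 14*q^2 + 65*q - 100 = (q - 5)*(q^2 - 9*q + 20) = (q - 5)*(q - 4)*(q - 5)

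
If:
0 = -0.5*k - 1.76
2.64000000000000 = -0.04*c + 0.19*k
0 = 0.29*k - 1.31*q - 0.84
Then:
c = -82.72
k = -3.52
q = -1.42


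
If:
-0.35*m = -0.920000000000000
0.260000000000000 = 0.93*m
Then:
No Solution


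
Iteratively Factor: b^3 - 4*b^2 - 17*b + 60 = (b - 3)*(b^2 - b - 20) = (b - 3)*(b + 4)*(b - 5)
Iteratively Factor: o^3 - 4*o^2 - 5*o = (o - 5)*(o^2 + o) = o*(o - 5)*(o + 1)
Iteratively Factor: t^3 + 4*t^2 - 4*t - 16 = (t - 2)*(t^2 + 6*t + 8) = (t - 2)*(t + 4)*(t + 2)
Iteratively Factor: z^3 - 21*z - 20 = (z + 1)*(z^2 - z - 20) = (z + 1)*(z + 4)*(z - 5)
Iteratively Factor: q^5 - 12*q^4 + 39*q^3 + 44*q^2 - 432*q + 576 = (q + 3)*(q^4 - 15*q^3 + 84*q^2 - 208*q + 192) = (q - 4)*(q + 3)*(q^3 - 11*q^2 + 40*q - 48) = (q - 4)^2*(q + 3)*(q^2 - 7*q + 12) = (q - 4)^3*(q + 3)*(q - 3)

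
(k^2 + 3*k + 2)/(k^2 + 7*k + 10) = (k + 1)/(k + 5)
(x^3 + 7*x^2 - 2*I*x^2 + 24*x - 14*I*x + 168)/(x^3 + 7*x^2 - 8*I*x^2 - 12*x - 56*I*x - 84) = (x + 4*I)/(x - 2*I)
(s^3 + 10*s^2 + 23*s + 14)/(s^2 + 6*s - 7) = (s^2 + 3*s + 2)/(s - 1)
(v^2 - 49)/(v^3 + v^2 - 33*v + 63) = (v - 7)/(v^2 - 6*v + 9)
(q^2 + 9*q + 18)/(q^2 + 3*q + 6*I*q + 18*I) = (q + 6)/(q + 6*I)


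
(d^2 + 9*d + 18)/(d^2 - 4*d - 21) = (d + 6)/(d - 7)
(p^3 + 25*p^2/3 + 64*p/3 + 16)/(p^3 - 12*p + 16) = (p^2 + 13*p/3 + 4)/(p^2 - 4*p + 4)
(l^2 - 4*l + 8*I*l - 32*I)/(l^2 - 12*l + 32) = (l + 8*I)/(l - 8)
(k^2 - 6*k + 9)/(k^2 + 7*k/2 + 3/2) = 2*(k^2 - 6*k + 9)/(2*k^2 + 7*k + 3)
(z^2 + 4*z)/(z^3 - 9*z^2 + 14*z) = (z + 4)/(z^2 - 9*z + 14)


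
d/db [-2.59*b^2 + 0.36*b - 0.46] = 0.36 - 5.18*b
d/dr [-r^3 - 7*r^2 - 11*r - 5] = -3*r^2 - 14*r - 11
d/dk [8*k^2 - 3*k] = 16*k - 3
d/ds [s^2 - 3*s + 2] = 2*s - 3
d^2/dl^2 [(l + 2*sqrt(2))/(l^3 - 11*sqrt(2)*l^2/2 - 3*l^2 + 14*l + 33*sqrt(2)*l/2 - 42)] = 4*((l + 2*sqrt(2))*(6*l^2 - 22*sqrt(2)*l - 12*l + 28 + 33*sqrt(2))^2 + (-6*l^2 + 12*l + 22*sqrt(2)*l + (l + 2*sqrt(2))*(-6*l + 6 + 11*sqrt(2)) - 33*sqrt(2) - 28)*(2*l^3 - 11*sqrt(2)*l^2 - 6*l^2 + 28*l + 33*sqrt(2)*l - 84))/(2*l^3 - 11*sqrt(2)*l^2 - 6*l^2 + 28*l + 33*sqrt(2)*l - 84)^3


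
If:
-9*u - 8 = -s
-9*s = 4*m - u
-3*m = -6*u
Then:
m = -18/11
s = 7/11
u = -9/11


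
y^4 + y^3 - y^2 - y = y*(y - 1)*(y + 1)^2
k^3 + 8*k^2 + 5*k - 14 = (k - 1)*(k + 2)*(k + 7)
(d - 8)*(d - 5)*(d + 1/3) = d^3 - 38*d^2/3 + 107*d/3 + 40/3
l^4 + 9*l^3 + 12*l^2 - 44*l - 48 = (l - 2)*(l + 1)*(l + 4)*(l + 6)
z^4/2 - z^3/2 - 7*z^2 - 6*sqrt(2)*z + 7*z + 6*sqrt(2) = (z/2 + sqrt(2))*(z - 1)*(z - 3*sqrt(2))*(z + sqrt(2))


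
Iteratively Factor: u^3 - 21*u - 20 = (u + 1)*(u^2 - u - 20) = (u - 5)*(u + 1)*(u + 4)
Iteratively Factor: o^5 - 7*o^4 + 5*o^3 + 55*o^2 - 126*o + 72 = (o - 1)*(o^4 - 6*o^3 - o^2 + 54*o - 72) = (o - 1)*(o + 3)*(o^3 - 9*o^2 + 26*o - 24) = (o - 3)*(o - 1)*(o + 3)*(o^2 - 6*o + 8) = (o - 4)*(o - 3)*(o - 1)*(o + 3)*(o - 2)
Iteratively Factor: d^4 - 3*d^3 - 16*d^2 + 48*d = (d - 3)*(d^3 - 16*d) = (d - 4)*(d - 3)*(d^2 + 4*d) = d*(d - 4)*(d - 3)*(d + 4)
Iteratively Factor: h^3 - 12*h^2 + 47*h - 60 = (h - 3)*(h^2 - 9*h + 20) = (h - 4)*(h - 3)*(h - 5)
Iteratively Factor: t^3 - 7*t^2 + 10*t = (t)*(t^2 - 7*t + 10) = t*(t - 2)*(t - 5)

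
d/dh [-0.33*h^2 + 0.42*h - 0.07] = 0.42 - 0.66*h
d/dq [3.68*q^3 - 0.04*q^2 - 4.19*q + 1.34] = 11.04*q^2 - 0.08*q - 4.19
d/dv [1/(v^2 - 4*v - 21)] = 2*(2 - v)/(-v^2 + 4*v + 21)^2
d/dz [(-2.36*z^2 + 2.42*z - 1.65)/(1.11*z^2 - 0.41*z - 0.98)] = (-1.7186*z^2 + 8.2886*z - 3.0481)/(1.2321*z^4 - 0.9102*z^3 - 2.0075*z^2 + 0.8036*z + 0.9604)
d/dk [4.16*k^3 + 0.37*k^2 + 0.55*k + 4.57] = 12.48*k^2 + 0.74*k + 0.55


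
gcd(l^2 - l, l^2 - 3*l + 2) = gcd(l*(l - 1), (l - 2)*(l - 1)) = l - 1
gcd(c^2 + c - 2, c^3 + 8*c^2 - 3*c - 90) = 1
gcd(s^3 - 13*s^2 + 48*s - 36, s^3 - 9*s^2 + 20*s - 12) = s^2 - 7*s + 6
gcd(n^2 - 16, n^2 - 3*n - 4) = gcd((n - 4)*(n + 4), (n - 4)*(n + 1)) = n - 4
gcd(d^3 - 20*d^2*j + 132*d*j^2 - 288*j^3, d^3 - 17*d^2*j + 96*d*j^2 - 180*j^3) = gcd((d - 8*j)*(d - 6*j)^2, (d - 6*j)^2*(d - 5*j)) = d^2 - 12*d*j + 36*j^2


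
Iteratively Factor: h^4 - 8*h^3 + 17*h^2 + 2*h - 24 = (h - 4)*(h^3 - 4*h^2 + h + 6) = (h - 4)*(h - 3)*(h^2 - h - 2) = (h - 4)*(h - 3)*(h + 1)*(h - 2)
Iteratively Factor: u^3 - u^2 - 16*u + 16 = (u + 4)*(u^2 - 5*u + 4) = (u - 4)*(u + 4)*(u - 1)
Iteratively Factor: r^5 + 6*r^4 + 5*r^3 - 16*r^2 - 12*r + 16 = (r - 1)*(r^4 + 7*r^3 + 12*r^2 - 4*r - 16) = (r - 1)*(r + 4)*(r^3 + 3*r^2 - 4) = (r - 1)^2*(r + 4)*(r^2 + 4*r + 4) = (r - 1)^2*(r + 2)*(r + 4)*(r + 2)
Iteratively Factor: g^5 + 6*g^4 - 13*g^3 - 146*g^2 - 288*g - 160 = (g + 1)*(g^4 + 5*g^3 - 18*g^2 - 128*g - 160) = (g + 1)*(g + 4)*(g^3 + g^2 - 22*g - 40) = (g + 1)*(g + 2)*(g + 4)*(g^2 - g - 20) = (g + 1)*(g + 2)*(g + 4)^2*(g - 5)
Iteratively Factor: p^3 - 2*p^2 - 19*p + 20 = (p + 4)*(p^2 - 6*p + 5) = (p - 5)*(p + 4)*(p - 1)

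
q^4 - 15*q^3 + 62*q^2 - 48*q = q*(q - 8)*(q - 6)*(q - 1)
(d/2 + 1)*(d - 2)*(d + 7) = d^3/2 + 7*d^2/2 - 2*d - 14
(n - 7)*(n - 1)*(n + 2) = n^3 - 6*n^2 - 9*n + 14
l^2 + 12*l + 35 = (l + 5)*(l + 7)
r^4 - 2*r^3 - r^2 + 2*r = r*(r - 2)*(r - 1)*(r + 1)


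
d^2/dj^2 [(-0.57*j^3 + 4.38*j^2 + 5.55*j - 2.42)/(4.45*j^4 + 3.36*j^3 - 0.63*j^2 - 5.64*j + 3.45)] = (-22.5748500000001*j^9 + 520.4097*j^8 + 1702.19709*j^7 + 290.056964000001*j^6 + 661.434642000001*j^5 - 477.004572000002*j^4 - 1945.14954*j^3 + 66.8721599999999*j^2 + 148.394376*j + 155.771496)/(88.121125*j^12 + 199.6092*j^11 + 113.289435*j^10 - 353.643804*j^9 - 317.058534*j^8 + 217.35756*j^7 + 554.855535*j^6 - 249.42114*j^5 - 289.387134*j^4 + 14.122296*j^3 + 306.733635*j^2 - 201.3903*j + 41.063625)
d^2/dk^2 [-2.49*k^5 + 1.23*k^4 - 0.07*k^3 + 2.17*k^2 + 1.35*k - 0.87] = -49.8*k^3 + 14.76*k^2 - 0.42*k + 4.34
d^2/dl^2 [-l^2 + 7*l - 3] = -2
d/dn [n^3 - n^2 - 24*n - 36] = 3*n^2 - 2*n - 24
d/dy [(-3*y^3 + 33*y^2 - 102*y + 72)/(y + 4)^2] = 3*(-y^3 - 12*y^2 + 122*y - 184)/(y^3 + 12*y^2 + 48*y + 64)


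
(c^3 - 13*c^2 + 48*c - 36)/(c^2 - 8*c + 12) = (c^2 - 7*c + 6)/(c - 2)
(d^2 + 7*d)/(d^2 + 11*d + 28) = d/(d + 4)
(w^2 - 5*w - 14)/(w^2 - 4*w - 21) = (w + 2)/(w + 3)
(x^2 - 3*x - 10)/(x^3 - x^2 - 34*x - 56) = (x - 5)/(x^2 - 3*x - 28)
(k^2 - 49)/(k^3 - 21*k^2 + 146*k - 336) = (k + 7)/(k^2 - 14*k + 48)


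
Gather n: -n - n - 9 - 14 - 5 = -2*n - 28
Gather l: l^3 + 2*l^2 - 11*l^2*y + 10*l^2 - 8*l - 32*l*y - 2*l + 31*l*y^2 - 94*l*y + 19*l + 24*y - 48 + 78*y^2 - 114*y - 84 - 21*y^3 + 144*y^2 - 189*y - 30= l^3 + l^2*(12 - 11*y) + l*(31*y^2 - 126*y + 9) - 21*y^3 + 222*y^2 - 279*y - 162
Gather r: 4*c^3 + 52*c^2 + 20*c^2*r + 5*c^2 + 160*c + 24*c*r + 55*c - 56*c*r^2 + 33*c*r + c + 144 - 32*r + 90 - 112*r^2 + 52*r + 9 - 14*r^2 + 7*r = 4*c^3 + 57*c^2 + 216*c + r^2*(-56*c - 126) + r*(20*c^2 + 57*c + 27) + 243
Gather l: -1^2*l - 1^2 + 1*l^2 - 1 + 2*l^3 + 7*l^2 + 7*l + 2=2*l^3 + 8*l^2 + 6*l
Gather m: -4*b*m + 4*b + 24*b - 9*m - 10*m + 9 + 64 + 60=28*b + m*(-4*b - 19) + 133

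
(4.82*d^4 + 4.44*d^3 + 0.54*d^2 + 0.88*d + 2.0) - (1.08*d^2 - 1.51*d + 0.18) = 4.82*d^4 + 4.44*d^3 - 0.54*d^2 + 2.39*d + 1.82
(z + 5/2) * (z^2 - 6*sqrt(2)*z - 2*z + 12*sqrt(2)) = z^3 - 6*sqrt(2)*z^2 + z^2/2 - 5*z - 3*sqrt(2)*z + 30*sqrt(2)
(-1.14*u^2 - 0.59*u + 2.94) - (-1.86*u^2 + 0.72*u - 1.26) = 0.72*u^2 - 1.31*u + 4.2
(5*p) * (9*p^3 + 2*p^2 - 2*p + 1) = 45*p^4 + 10*p^3 - 10*p^2 + 5*p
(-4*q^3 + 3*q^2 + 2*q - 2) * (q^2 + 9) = -4*q^5 + 3*q^4 - 34*q^3 + 25*q^2 + 18*q - 18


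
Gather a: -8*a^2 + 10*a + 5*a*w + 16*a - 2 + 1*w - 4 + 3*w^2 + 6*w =-8*a^2 + a*(5*w + 26) + 3*w^2 + 7*w - 6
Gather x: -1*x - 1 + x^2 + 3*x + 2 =x^2 + 2*x + 1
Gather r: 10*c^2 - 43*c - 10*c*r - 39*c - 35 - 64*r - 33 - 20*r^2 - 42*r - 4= 10*c^2 - 82*c - 20*r^2 + r*(-10*c - 106) - 72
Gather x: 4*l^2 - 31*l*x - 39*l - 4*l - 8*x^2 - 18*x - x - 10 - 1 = 4*l^2 - 43*l - 8*x^2 + x*(-31*l - 19) - 11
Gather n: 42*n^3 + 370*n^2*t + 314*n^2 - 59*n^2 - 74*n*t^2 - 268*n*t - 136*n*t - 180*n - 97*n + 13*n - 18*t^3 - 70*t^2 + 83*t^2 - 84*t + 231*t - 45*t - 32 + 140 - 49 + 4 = 42*n^3 + n^2*(370*t + 255) + n*(-74*t^2 - 404*t - 264) - 18*t^3 + 13*t^2 + 102*t + 63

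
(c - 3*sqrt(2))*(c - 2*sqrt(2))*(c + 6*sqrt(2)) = c^3 + sqrt(2)*c^2 - 48*c + 72*sqrt(2)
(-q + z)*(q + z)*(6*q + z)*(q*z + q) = -6*q^4*z - 6*q^4 - q^3*z^2 - q^3*z + 6*q^2*z^3 + 6*q^2*z^2 + q*z^4 + q*z^3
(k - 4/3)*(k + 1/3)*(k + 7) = k^3 + 6*k^2 - 67*k/9 - 28/9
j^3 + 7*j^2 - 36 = (j - 2)*(j + 3)*(j + 6)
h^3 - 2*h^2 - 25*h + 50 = (h - 5)*(h - 2)*(h + 5)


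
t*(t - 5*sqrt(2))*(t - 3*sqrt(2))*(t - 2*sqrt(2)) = t^4 - 10*sqrt(2)*t^3 + 62*t^2 - 60*sqrt(2)*t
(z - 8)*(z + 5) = z^2 - 3*z - 40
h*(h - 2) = h^2 - 2*h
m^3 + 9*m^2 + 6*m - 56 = (m - 2)*(m + 4)*(m + 7)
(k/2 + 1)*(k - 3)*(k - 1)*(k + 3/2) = k^4/2 - k^3/4 - 4*k^2 - 3*k/4 + 9/2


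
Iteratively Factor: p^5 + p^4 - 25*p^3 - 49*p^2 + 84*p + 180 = (p + 3)*(p^4 - 2*p^3 - 19*p^2 + 8*p + 60) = (p - 5)*(p + 3)*(p^3 + 3*p^2 - 4*p - 12) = (p - 5)*(p + 2)*(p + 3)*(p^2 + p - 6) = (p - 5)*(p + 2)*(p + 3)^2*(p - 2)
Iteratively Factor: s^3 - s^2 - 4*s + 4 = (s + 2)*(s^2 - 3*s + 2) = (s - 2)*(s + 2)*(s - 1)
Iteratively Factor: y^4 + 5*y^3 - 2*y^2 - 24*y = (y + 3)*(y^3 + 2*y^2 - 8*y) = y*(y + 3)*(y^2 + 2*y - 8) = y*(y + 3)*(y + 4)*(y - 2)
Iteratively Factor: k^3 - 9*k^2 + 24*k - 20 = (k - 5)*(k^2 - 4*k + 4) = (k - 5)*(k - 2)*(k - 2)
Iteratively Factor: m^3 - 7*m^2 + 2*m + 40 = (m - 4)*(m^2 - 3*m - 10) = (m - 5)*(m - 4)*(m + 2)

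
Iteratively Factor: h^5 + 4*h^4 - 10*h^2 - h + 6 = (h + 1)*(h^4 + 3*h^3 - 3*h^2 - 7*h + 6) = (h + 1)*(h + 3)*(h^3 - 3*h + 2) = (h - 1)*(h + 1)*(h + 3)*(h^2 + h - 2) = (h - 1)^2*(h + 1)*(h + 3)*(h + 2)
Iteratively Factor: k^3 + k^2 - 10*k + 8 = (k + 4)*(k^2 - 3*k + 2) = (k - 1)*(k + 4)*(k - 2)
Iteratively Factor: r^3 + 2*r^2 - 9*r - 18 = (r + 3)*(r^2 - r - 6) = (r - 3)*(r + 3)*(r + 2)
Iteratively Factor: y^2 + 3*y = (y)*(y + 3)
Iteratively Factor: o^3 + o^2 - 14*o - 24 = (o - 4)*(o^2 + 5*o + 6) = (o - 4)*(o + 3)*(o + 2)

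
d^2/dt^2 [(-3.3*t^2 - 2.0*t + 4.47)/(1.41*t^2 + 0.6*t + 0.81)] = (-7.105427357601e-15*t^4 - 2.3688*t^3 + 75.934422*t^2 + 36.39492*t - 9.378234)/(2.803221*t^6 + 3.57858*t^5 + 6.353883*t^4 + 4.32756*t^3 + 3.650103*t^2 + 1.18098*t + 0.531441)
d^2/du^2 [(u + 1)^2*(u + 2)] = 6*u + 8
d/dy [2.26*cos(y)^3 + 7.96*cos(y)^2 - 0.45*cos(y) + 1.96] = (-6.78*cos(y)^2 - 15.92*cos(y) + 0.45)*sin(y)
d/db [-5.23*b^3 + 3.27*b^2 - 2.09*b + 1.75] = -15.69*b^2 + 6.54*b - 2.09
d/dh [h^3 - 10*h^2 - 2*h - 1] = 3*h^2 - 20*h - 2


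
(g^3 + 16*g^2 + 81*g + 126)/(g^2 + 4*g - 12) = (g^2 + 10*g + 21)/(g - 2)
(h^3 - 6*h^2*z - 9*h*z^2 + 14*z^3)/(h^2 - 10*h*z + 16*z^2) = (h^3 - 6*h^2*z - 9*h*z^2 + 14*z^3)/(h^2 - 10*h*z + 16*z^2)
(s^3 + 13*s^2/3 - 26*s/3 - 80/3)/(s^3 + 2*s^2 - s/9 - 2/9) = 3*(3*s^2 + 7*s - 40)/(9*s^2 - 1)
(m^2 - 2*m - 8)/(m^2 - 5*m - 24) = (-m^2 + 2*m + 8)/(-m^2 + 5*m + 24)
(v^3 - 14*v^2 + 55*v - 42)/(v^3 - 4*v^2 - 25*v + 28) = (v - 6)/(v + 4)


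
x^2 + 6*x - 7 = (x - 1)*(x + 7)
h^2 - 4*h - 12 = (h - 6)*(h + 2)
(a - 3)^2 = a^2 - 6*a + 9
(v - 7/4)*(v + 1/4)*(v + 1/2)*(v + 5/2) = v^4 + 3*v^3/2 - 59*v^2/16 - 51*v/16 - 35/64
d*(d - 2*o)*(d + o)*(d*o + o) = d^4*o - d^3*o^2 + d^3*o - 2*d^2*o^3 - d^2*o^2 - 2*d*o^3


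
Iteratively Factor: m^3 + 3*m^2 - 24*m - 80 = (m + 4)*(m^2 - m - 20) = (m + 4)^2*(m - 5)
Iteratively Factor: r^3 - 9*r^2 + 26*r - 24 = (r - 2)*(r^2 - 7*r + 12) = (r - 4)*(r - 2)*(r - 3)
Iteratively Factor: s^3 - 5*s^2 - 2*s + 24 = (s + 2)*(s^2 - 7*s + 12) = (s - 3)*(s + 2)*(s - 4)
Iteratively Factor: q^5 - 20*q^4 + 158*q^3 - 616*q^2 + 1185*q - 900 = (q - 3)*(q^4 - 17*q^3 + 107*q^2 - 295*q + 300) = (q - 3)^2*(q^3 - 14*q^2 + 65*q - 100) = (q - 4)*(q - 3)^2*(q^2 - 10*q + 25) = (q - 5)*(q - 4)*(q - 3)^2*(q - 5)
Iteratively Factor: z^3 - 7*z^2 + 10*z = (z)*(z^2 - 7*z + 10) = z*(z - 2)*(z - 5)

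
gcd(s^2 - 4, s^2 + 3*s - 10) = s - 2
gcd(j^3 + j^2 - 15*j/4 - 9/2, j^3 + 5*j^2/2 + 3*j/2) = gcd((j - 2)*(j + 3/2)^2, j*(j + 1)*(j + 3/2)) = j + 3/2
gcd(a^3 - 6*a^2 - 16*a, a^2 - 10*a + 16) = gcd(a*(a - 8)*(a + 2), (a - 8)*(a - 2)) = a - 8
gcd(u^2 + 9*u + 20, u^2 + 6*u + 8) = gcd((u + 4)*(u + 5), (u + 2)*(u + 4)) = u + 4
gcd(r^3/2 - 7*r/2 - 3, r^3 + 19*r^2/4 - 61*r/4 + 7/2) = 1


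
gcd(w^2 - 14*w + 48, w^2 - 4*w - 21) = 1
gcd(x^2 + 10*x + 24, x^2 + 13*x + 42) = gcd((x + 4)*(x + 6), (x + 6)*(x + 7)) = x + 6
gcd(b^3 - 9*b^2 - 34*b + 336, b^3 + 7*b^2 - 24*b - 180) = b + 6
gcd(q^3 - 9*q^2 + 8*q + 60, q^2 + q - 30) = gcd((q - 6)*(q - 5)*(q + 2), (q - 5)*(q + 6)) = q - 5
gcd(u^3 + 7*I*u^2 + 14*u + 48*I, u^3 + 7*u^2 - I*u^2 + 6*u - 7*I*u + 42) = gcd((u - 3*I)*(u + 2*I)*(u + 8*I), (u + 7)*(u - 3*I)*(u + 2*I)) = u^2 - I*u + 6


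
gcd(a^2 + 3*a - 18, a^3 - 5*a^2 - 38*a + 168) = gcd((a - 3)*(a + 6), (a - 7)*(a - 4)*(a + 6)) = a + 6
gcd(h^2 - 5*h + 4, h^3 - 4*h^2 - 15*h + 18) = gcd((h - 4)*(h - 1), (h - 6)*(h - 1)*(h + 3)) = h - 1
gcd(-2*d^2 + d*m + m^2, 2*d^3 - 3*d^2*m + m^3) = 2*d^2 - d*m - m^2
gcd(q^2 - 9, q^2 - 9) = q^2 - 9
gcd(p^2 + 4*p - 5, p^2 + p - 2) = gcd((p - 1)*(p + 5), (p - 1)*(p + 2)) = p - 1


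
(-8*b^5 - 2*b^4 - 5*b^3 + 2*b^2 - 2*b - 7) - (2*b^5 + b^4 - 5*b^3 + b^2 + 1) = -10*b^5 - 3*b^4 + b^2 - 2*b - 8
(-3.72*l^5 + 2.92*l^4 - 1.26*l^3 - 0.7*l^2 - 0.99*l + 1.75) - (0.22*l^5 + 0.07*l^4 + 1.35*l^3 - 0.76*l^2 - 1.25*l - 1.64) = -3.94*l^5 + 2.85*l^4 - 2.61*l^3 + 0.0600000000000001*l^2 + 0.26*l + 3.39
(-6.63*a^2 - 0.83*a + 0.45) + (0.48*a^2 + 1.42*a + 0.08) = -6.15*a^2 + 0.59*a + 0.53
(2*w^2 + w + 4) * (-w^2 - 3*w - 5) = -2*w^4 - 7*w^3 - 17*w^2 - 17*w - 20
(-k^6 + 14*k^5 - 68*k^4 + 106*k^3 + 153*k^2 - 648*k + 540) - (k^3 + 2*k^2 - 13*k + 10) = -k^6 + 14*k^5 - 68*k^4 + 105*k^3 + 151*k^2 - 635*k + 530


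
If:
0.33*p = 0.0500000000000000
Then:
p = 0.15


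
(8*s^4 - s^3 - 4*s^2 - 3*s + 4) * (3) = 24*s^4 - 3*s^3 - 12*s^2 - 9*s + 12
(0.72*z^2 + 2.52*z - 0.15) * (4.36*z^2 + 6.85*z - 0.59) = 3.1392*z^4 + 15.9192*z^3 + 16.1832*z^2 - 2.5143*z + 0.0885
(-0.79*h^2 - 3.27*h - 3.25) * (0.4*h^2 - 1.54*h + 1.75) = -0.316*h^4 - 0.0913999999999999*h^3 + 2.3533*h^2 - 0.7175*h - 5.6875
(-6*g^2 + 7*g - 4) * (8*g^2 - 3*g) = -48*g^4 + 74*g^3 - 53*g^2 + 12*g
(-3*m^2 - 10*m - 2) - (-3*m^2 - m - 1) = -9*m - 1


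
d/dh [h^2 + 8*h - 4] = 2*h + 8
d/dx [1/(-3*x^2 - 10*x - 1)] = 2*(3*x + 5)/(3*x^2 + 10*x + 1)^2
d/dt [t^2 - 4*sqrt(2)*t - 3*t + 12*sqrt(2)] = 2*t - 4*sqrt(2) - 3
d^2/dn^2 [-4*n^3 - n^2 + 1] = -24*n - 2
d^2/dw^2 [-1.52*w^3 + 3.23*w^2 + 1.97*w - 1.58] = 6.46 - 9.12*w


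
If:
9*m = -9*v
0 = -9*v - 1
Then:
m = 1/9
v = -1/9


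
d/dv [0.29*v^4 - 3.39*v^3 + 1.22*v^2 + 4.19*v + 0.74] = 1.16*v^3 - 10.17*v^2 + 2.44*v + 4.19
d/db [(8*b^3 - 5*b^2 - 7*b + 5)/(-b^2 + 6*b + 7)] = (-8*b^4 + 96*b^3 + 131*b^2 - 60*b - 79)/(b^4 - 12*b^3 + 22*b^2 + 84*b + 49)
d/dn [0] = 0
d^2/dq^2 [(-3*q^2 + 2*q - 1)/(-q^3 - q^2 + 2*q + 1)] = 2*(3*q^6 - 6*q^5 + 18*q^4 + 29*q^3 - 6*q^2 - 9*q + 12)/(q^9 + 3*q^8 - 3*q^7 - 14*q^6 + 21*q^4 + 7*q^3 - 9*q^2 - 6*q - 1)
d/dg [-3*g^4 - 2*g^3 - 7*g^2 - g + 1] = -12*g^3 - 6*g^2 - 14*g - 1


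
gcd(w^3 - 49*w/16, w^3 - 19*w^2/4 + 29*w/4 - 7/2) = w - 7/4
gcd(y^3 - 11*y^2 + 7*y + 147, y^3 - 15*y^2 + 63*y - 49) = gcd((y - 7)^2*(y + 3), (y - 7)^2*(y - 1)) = y^2 - 14*y + 49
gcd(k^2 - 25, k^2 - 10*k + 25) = k - 5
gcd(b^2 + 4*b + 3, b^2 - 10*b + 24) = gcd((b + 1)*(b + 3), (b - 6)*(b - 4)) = 1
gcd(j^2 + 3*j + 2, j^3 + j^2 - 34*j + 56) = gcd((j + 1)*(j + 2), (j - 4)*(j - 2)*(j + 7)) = 1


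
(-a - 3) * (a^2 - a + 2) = -a^3 - 2*a^2 + a - 6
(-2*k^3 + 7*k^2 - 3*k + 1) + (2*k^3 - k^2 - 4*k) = 6*k^2 - 7*k + 1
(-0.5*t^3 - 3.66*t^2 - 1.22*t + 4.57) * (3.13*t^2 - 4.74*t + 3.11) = -1.565*t^5 - 9.0858*t^4 + 11.9748*t^3 + 8.7043*t^2 - 25.456*t + 14.2127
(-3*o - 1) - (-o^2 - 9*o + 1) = o^2 + 6*o - 2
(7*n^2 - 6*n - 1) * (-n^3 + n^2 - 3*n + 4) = -7*n^5 + 13*n^4 - 26*n^3 + 45*n^2 - 21*n - 4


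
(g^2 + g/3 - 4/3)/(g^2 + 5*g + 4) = (3*g^2 + g - 4)/(3*(g^2 + 5*g + 4))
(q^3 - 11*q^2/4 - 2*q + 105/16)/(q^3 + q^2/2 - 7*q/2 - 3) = (q^2 - 17*q/4 + 35/8)/(q^2 - q - 2)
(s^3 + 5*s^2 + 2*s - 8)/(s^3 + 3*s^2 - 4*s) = (s + 2)/s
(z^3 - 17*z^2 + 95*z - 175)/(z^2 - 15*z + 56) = (z^2 - 10*z + 25)/(z - 8)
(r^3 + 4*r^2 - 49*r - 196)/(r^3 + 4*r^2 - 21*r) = (r^2 - 3*r - 28)/(r*(r - 3))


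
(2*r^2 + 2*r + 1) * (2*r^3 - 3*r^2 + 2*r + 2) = 4*r^5 - 2*r^4 + 5*r^2 + 6*r + 2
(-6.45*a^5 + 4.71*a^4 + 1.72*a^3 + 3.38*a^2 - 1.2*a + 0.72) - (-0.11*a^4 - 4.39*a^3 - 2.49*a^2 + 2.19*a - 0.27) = -6.45*a^5 + 4.82*a^4 + 6.11*a^3 + 5.87*a^2 - 3.39*a + 0.99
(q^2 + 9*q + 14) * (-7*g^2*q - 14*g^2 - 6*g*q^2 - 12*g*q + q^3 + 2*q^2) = -7*g^2*q^3 - 77*g^2*q^2 - 224*g^2*q - 196*g^2 - 6*g*q^4 - 66*g*q^3 - 192*g*q^2 - 168*g*q + q^5 + 11*q^4 + 32*q^3 + 28*q^2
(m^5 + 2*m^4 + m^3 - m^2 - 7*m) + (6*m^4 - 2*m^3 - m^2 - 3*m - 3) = m^5 + 8*m^4 - m^3 - 2*m^2 - 10*m - 3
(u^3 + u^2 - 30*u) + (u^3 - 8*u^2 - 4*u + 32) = 2*u^3 - 7*u^2 - 34*u + 32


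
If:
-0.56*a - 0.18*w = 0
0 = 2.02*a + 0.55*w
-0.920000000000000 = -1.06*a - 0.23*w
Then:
No Solution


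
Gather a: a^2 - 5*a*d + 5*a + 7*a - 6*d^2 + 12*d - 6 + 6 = a^2 + a*(12 - 5*d) - 6*d^2 + 12*d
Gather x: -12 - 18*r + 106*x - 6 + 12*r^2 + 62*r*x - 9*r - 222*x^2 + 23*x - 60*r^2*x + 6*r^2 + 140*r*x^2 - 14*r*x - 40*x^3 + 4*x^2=18*r^2 - 27*r - 40*x^3 + x^2*(140*r - 218) + x*(-60*r^2 + 48*r + 129) - 18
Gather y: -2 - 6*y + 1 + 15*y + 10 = 9*y + 9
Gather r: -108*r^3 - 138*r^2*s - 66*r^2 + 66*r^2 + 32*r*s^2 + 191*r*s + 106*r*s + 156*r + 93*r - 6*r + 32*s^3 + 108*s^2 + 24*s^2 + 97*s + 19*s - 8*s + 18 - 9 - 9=-108*r^3 - 138*r^2*s + r*(32*s^2 + 297*s + 243) + 32*s^3 + 132*s^2 + 108*s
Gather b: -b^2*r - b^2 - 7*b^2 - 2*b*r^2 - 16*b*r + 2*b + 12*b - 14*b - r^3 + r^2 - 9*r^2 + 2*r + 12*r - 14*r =b^2*(-r - 8) + b*(-2*r^2 - 16*r) - r^3 - 8*r^2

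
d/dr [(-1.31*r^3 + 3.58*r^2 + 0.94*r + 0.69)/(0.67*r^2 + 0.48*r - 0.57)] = (-0.8777*r^4 - 1.2576*r^3 + 3.3287*r^2 - 5.0058*r - 0.867)/(0.4489*r^4 + 0.6432*r^3 - 0.5334*r^2 - 0.5472*r + 0.3249)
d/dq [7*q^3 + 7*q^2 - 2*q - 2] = 21*q^2 + 14*q - 2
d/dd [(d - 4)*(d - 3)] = 2*d - 7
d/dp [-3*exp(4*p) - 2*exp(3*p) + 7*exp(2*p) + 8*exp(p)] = (-12*exp(3*p) - 6*exp(2*p) + 14*exp(p) + 8)*exp(p)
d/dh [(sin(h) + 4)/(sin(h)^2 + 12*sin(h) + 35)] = (-8*sin(h) + cos(h)^2 - 14)*cos(h)/(sin(h)^2 + 12*sin(h) + 35)^2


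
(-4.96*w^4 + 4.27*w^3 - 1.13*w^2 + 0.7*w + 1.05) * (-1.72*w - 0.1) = 8.5312*w^5 - 6.8484*w^4 + 1.5166*w^3 - 1.091*w^2 - 1.876*w - 0.105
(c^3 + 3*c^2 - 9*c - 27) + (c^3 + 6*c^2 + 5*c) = 2*c^3 + 9*c^2 - 4*c - 27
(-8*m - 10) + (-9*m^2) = -9*m^2 - 8*m - 10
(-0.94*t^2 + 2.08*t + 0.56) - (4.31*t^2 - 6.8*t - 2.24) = -5.25*t^2 + 8.88*t + 2.8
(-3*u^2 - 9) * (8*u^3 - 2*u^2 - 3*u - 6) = -24*u^5 + 6*u^4 - 63*u^3 + 36*u^2 + 27*u + 54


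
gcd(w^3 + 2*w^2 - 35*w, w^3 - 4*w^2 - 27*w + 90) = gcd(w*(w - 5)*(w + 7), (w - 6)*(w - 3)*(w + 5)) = 1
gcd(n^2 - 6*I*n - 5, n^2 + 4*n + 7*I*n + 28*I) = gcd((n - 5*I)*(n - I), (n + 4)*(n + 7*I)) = 1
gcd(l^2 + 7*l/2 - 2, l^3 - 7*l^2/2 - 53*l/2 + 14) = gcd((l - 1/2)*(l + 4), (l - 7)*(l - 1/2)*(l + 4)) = l^2 + 7*l/2 - 2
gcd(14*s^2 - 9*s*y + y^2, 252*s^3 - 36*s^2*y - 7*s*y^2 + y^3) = -7*s + y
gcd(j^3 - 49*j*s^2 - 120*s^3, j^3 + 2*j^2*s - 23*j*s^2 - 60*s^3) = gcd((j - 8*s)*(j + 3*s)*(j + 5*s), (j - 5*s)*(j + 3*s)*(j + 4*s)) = j + 3*s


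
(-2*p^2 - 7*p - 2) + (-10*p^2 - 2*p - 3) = -12*p^2 - 9*p - 5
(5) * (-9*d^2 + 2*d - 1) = -45*d^2 + 10*d - 5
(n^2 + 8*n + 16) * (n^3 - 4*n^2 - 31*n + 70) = n^5 + 4*n^4 - 47*n^3 - 242*n^2 + 64*n + 1120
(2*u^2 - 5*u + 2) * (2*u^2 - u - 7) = 4*u^4 - 12*u^3 - 5*u^2 + 33*u - 14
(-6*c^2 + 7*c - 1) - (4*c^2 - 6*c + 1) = -10*c^2 + 13*c - 2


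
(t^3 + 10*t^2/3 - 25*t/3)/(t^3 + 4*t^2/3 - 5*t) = (t + 5)/(t + 3)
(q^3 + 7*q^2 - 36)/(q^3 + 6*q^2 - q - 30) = (q + 6)/(q + 5)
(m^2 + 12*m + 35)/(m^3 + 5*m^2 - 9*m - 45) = (m + 7)/(m^2 - 9)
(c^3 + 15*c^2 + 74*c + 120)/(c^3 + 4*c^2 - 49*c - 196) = (c^2 + 11*c + 30)/(c^2 - 49)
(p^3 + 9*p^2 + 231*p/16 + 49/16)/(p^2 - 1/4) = (16*p^3 + 144*p^2 + 231*p + 49)/(4*(4*p^2 - 1))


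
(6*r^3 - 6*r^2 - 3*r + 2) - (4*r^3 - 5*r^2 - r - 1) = 2*r^3 - r^2 - 2*r + 3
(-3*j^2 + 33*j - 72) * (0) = 0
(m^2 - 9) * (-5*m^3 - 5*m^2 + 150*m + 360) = -5*m^5 - 5*m^4 + 195*m^3 + 405*m^2 - 1350*m - 3240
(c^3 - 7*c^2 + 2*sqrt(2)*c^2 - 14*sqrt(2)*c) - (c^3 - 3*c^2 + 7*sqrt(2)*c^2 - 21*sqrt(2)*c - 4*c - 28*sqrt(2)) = -5*sqrt(2)*c^2 - 4*c^2 + 4*c + 7*sqrt(2)*c + 28*sqrt(2)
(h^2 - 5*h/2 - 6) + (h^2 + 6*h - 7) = 2*h^2 + 7*h/2 - 13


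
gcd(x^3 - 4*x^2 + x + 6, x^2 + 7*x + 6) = x + 1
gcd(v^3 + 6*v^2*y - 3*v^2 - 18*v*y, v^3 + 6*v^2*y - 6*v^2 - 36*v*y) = v^2 + 6*v*y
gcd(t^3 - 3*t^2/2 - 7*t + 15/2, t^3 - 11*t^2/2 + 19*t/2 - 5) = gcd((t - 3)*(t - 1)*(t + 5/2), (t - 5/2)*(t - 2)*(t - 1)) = t - 1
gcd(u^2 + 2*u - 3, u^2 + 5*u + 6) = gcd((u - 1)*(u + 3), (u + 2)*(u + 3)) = u + 3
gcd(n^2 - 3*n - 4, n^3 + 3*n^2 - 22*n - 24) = n^2 - 3*n - 4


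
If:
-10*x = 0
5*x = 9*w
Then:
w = 0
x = 0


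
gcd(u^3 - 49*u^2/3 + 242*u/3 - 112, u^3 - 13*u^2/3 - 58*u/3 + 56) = u^2 - 25*u/3 + 14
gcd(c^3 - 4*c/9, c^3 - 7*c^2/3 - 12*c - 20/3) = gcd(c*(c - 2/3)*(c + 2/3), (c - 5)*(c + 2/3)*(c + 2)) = c + 2/3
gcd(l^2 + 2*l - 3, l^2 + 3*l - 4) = l - 1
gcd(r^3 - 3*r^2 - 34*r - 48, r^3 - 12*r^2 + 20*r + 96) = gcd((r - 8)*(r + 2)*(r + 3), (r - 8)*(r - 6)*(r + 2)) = r^2 - 6*r - 16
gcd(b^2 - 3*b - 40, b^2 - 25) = b + 5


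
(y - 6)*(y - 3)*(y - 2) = y^3 - 11*y^2 + 36*y - 36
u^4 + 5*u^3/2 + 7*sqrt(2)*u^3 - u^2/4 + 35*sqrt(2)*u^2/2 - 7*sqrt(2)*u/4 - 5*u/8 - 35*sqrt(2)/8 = (u - 1/2)*(u + 1/2)*(u + 5/2)*(u + 7*sqrt(2))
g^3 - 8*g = g*(g - 2*sqrt(2))*(g + 2*sqrt(2))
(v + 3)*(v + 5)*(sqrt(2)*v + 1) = sqrt(2)*v^3 + v^2 + 8*sqrt(2)*v^2 + 8*v + 15*sqrt(2)*v + 15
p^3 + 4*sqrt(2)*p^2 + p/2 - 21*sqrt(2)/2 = (p - sqrt(2))*(p + 3*sqrt(2)/2)*(p + 7*sqrt(2)/2)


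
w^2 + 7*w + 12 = (w + 3)*(w + 4)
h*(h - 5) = h^2 - 5*h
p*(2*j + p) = 2*j*p + p^2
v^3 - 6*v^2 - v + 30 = (v - 5)*(v - 3)*(v + 2)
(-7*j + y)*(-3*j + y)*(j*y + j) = 21*j^3*y + 21*j^3 - 10*j^2*y^2 - 10*j^2*y + j*y^3 + j*y^2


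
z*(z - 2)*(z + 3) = z^3 + z^2 - 6*z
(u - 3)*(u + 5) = u^2 + 2*u - 15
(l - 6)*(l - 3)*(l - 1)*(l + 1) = l^4 - 9*l^3 + 17*l^2 + 9*l - 18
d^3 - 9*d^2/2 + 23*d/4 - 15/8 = (d - 5/2)*(d - 3/2)*(d - 1/2)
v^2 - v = v*(v - 1)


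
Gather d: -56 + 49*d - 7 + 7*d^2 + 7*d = 7*d^2 + 56*d - 63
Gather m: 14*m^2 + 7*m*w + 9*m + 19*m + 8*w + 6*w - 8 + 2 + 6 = 14*m^2 + m*(7*w + 28) + 14*w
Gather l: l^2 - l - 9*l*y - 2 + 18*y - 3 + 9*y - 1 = l^2 + l*(-9*y - 1) + 27*y - 6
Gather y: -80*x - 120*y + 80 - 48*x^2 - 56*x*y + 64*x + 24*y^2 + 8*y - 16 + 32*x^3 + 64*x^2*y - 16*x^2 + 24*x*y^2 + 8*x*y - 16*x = 32*x^3 - 64*x^2 - 32*x + y^2*(24*x + 24) + y*(64*x^2 - 48*x - 112) + 64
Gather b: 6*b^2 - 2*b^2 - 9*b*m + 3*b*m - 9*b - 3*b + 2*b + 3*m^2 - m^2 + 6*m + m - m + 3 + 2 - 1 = 4*b^2 + b*(-6*m - 10) + 2*m^2 + 6*m + 4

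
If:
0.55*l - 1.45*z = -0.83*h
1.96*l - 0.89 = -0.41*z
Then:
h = 1.88560363904598*z - 0.300897467420703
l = 0.454081632653061 - 0.209183673469388*z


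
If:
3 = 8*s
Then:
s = 3/8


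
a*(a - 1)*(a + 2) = a^3 + a^2 - 2*a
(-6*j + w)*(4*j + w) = -24*j^2 - 2*j*w + w^2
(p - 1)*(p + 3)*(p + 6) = p^3 + 8*p^2 + 9*p - 18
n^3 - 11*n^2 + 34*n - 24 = (n - 6)*(n - 4)*(n - 1)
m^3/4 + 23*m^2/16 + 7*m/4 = m*(m/4 + 1)*(m + 7/4)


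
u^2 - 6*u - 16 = (u - 8)*(u + 2)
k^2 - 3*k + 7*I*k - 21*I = (k - 3)*(k + 7*I)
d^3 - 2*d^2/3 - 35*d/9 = d*(d - 7/3)*(d + 5/3)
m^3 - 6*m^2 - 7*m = m*(m - 7)*(m + 1)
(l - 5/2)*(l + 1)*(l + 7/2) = l^3 + 2*l^2 - 31*l/4 - 35/4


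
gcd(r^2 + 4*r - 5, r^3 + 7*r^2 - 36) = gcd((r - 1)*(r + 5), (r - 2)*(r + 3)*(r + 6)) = 1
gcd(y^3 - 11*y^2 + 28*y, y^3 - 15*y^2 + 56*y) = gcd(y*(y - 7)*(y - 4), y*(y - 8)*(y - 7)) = y^2 - 7*y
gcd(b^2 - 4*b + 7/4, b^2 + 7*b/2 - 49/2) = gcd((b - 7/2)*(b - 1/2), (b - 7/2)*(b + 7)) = b - 7/2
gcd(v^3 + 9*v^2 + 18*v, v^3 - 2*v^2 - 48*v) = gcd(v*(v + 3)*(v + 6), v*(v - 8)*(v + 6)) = v^2 + 6*v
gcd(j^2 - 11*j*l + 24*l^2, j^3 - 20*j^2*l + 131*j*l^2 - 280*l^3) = j - 8*l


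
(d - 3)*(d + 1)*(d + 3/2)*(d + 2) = d^4 + 3*d^3/2 - 7*d^2 - 33*d/2 - 9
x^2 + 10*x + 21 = (x + 3)*(x + 7)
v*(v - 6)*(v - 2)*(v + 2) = v^4 - 6*v^3 - 4*v^2 + 24*v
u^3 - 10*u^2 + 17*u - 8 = (u - 8)*(u - 1)^2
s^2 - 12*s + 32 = (s - 8)*(s - 4)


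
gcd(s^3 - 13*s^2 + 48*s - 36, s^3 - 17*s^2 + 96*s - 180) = s^2 - 12*s + 36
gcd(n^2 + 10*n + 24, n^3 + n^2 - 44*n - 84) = n + 6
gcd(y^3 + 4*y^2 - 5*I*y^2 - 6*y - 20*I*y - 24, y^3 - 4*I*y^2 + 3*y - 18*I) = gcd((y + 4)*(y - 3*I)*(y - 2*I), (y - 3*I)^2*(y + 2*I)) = y - 3*I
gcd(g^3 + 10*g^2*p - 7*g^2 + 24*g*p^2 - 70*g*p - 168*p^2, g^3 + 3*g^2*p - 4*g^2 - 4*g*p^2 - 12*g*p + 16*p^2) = g + 4*p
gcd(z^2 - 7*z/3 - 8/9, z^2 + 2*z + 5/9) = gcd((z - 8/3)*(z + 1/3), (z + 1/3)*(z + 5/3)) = z + 1/3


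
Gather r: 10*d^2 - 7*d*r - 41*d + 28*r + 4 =10*d^2 - 41*d + r*(28 - 7*d) + 4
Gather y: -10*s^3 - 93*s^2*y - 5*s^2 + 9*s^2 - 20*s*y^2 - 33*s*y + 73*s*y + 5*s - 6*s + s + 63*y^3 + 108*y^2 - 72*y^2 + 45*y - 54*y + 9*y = -10*s^3 + 4*s^2 + 63*y^3 + y^2*(36 - 20*s) + y*(-93*s^2 + 40*s)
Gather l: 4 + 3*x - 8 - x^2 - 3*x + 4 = -x^2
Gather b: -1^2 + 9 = 8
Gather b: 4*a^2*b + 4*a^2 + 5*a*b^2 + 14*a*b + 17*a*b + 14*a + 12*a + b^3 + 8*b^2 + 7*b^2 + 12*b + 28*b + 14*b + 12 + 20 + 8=4*a^2 + 26*a + b^3 + b^2*(5*a + 15) + b*(4*a^2 + 31*a + 54) + 40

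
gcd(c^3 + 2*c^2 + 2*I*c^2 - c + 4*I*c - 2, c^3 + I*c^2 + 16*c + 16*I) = c + I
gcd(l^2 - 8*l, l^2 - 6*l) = l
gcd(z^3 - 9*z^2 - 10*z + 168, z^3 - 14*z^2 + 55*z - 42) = z^2 - 13*z + 42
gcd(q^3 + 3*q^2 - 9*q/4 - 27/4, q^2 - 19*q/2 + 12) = q - 3/2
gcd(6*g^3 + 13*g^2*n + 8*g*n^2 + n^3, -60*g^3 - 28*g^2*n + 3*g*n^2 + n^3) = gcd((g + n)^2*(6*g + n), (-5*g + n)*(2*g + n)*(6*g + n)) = 6*g + n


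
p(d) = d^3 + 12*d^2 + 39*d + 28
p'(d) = 3*d^2 + 24*d + 39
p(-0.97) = 0.55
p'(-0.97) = 18.54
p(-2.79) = -9.12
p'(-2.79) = -4.61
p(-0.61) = 8.45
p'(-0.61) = 25.48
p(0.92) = 74.82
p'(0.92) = 63.62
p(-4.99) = 7.94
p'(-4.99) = -6.06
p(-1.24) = -3.82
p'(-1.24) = 13.85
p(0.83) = 69.21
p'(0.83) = 60.99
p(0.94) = 76.09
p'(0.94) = 64.21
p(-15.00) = -1232.00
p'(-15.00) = 354.00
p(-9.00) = -80.00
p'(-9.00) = 66.00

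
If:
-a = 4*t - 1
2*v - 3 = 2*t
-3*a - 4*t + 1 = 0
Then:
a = 0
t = 1/4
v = 7/4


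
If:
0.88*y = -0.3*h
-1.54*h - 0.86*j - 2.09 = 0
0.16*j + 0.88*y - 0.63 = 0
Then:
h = -1.74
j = 0.68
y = 0.59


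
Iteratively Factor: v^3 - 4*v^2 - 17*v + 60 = (v - 3)*(v^2 - v - 20) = (v - 3)*(v + 4)*(v - 5)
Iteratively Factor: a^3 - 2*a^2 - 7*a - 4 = (a - 4)*(a^2 + 2*a + 1) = (a - 4)*(a + 1)*(a + 1)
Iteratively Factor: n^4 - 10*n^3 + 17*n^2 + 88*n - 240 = (n - 4)*(n^3 - 6*n^2 - 7*n + 60) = (n - 4)^2*(n^2 - 2*n - 15) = (n - 5)*(n - 4)^2*(n + 3)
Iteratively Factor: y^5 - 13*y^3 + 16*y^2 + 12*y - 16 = (y + 4)*(y^4 - 4*y^3 + 3*y^2 + 4*y - 4) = (y - 2)*(y + 4)*(y^3 - 2*y^2 - y + 2) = (y - 2)^2*(y + 4)*(y^2 - 1) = (y - 2)^2*(y - 1)*(y + 4)*(y + 1)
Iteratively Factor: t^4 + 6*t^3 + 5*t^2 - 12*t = (t)*(t^3 + 6*t^2 + 5*t - 12) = t*(t + 3)*(t^2 + 3*t - 4) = t*(t + 3)*(t + 4)*(t - 1)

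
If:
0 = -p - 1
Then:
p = -1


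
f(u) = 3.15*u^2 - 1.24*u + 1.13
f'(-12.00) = -76.84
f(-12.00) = 469.61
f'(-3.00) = -20.14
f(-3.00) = 33.20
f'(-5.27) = -34.44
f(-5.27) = 95.15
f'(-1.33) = -9.62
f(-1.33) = 8.35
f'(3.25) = 19.24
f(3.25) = 30.37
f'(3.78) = 22.57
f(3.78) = 41.45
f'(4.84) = 29.25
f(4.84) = 68.92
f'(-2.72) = -18.38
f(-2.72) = 27.81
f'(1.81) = 10.16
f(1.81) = 9.21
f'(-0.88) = -6.78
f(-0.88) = 4.66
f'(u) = 6.3*u - 1.24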